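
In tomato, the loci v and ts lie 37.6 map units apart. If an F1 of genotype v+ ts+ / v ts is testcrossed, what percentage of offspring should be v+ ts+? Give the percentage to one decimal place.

31.2%

A map distance of 37.6 map units corresponds to a recombination frequency of 0.376.
The F1 is v+ ts+ / v ts, so v+ ts+ is a parental gamete class with expected frequency (1 − r)/2 = 0.624/2 = 0.3120.
That is 0.3120 = 31.2% of the progeny.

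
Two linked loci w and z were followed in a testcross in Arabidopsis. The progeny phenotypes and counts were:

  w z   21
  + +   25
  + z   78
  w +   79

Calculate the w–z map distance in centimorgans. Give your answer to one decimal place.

22.7 centimorgans

The two most frequent classes, + z (78) and w + (79), are the parental types, so the F1 was + z / w +.
The recombinant classes are + + and w z: 25 + 21 = 46.
Recombination frequency = 46/203 = 0.2266 ≈ 22.7%, i.e. 22.7 centimorgans.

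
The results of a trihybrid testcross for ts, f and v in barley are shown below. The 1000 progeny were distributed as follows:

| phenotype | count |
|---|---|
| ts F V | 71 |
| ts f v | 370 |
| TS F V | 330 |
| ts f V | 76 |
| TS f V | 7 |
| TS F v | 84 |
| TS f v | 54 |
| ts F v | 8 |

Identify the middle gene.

f

The two most frequent reciprocal classes, ts f v and TS F V, are the parental types, so the F1 was ts f v / TS F V.
The two rarest classes, ts F v and TS f V, are the double crossovers. Comparing them with the parentals, only the f allele has switched, so f is the middle locus and the order is ts – f – v.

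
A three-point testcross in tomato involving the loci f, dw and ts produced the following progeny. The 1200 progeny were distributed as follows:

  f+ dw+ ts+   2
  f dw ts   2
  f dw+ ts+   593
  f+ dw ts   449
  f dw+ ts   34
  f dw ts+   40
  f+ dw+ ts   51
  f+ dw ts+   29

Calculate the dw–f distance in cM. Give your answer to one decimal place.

7.9 cM

The two most frequent reciprocal classes, f dw+ ts+ and f+ dw ts, are the parental types, so the F1 was f dw+ ts+ / f+ dw ts.
The two rarest classes, f+ dw+ ts+ and f dw ts, are the double crossovers. Comparing them with the parentals, only the f allele has switched, so f is the middle locus and the order is dw – f – ts.
Crossovers in the dw–f interval produce the single-crossover classes f dw ts+ and f+ dw+ ts (40 + 51 = 91) plus the double crossovers (4).
RF(dw–f) = (91 + 4) / 1200 = 95/1200 = 0.0792 → 7.9 cM.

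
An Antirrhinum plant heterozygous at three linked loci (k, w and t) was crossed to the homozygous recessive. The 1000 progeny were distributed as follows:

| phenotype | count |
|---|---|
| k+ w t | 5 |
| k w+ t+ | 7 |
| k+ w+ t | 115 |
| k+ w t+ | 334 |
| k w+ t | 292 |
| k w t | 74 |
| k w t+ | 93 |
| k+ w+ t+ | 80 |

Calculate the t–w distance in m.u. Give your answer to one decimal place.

The two most frequent reciprocal classes, k w+ t and k+ w t+, are the parental types, so the F1 was k w+ t / k+ w t+.
The two rarest classes, k w+ t+ and k+ w t, are the double crossovers. Comparing them with the parentals, only the t allele has switched, so t is the middle locus and the order is k – t – w.
Crossovers in the t–w interval produce the single-crossover classes k w t and k+ w+ t+ (74 + 80 = 154) plus the double crossovers (12).
RF(t–w) = (154 + 12) / 1000 = 166/1000 = 0.1660 → 16.6 m.u.

16.6 m.u.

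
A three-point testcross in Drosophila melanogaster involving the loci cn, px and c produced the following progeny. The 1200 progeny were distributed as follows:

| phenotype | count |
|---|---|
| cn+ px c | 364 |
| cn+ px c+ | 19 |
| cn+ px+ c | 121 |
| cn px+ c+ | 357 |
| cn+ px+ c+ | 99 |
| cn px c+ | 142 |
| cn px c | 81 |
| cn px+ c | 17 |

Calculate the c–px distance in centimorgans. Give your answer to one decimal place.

24.9 centimorgans

The two most frequent reciprocal classes, cn+ px c and cn px+ c+, are the parental types, so the F1 was cn+ px c / cn px+ c+.
The two rarest classes, cn+ px c+ and cn px+ c, are the double crossovers. Comparing them with the parentals, only the c allele has switched, so c is the middle locus and the order is px – c – cn.
Crossovers in the px–c interval produce the single-crossover classes cn+ px+ c and cn px c+ (121 + 142 = 263) plus the double crossovers (36).
RF(px–c) = (263 + 36) / 1200 = 299/1200 = 0.2492 → 24.9 centimorgans.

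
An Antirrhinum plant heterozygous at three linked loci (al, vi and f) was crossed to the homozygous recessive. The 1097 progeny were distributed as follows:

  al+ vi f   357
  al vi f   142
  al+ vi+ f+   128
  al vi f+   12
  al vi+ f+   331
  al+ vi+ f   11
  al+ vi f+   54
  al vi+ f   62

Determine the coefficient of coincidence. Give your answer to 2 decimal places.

0.62

The two most frequent reciprocal classes, al+ vi f and al vi+ f+, are the parental types, so the F1 was al+ vi f / al vi+ f+.
The two rarest classes, al+ vi+ f and al vi f+, are the double crossovers. Comparing them with the parentals, only the vi allele has switched, so vi is the middle locus and the order is f – vi – al.
f–vi: (116 + 23)/1097 = 0.1267; vi–al: (270 + 23)/1097 = 0.2671.
Expected DCO frequency = 0.1267 × 0.2671 ≈ 0.03384; observed = 23/1097 ≈ 0.02097.
Coefficient of coincidence = 0.02097/0.03384 ≈ 0.62.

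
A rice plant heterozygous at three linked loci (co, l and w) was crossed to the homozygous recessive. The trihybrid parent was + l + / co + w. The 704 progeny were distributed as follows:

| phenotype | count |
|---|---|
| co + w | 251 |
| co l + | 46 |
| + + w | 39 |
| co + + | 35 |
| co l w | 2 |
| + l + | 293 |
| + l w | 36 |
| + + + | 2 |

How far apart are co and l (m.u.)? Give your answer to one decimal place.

The two rarest classes, + + + and co l w, are the double crossovers. Comparing them with the parentals, only the l allele has switched, so l is the middle locus and the order is co – l – w.
Crossovers in the co–l interval produce the single-crossover classes co l + and + + w (46 + 39 = 85) plus the double crossovers (4).
RF(co–l) = (85 + 4) / 704 = 89/704 = 0.1264 → 12.6 m.u.

12.6 m.u.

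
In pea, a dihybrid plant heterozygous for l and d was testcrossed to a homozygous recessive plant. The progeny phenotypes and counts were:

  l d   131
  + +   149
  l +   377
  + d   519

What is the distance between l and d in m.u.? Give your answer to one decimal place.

23.8 m.u.

The two most frequent classes, + d (519) and l + (377), are the parental types, so the F1 was + d / l +.
The recombinant classes are + + and l d: 149 + 131 = 280.
Recombination frequency = 280/1176 = 0.2381 ≈ 23.8%, i.e. 23.8 m.u.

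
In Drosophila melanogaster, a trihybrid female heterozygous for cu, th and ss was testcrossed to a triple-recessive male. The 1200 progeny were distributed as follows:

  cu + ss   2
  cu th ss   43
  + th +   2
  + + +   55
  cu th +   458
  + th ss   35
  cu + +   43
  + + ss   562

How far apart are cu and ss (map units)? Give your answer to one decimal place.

The two most frequent reciprocal classes, + + ss and cu th +, are the parental types, so the F1 was + + ss / cu th +.
The two rarest classes, cu + ss and + th +, are the double crossovers. Comparing them with the parentals, only the cu allele has switched, so cu is the middle locus and the order is th – cu – ss.
Crossovers in the cu–ss interval produce the single-crossover classes + + + and cu th ss (55 + 43 = 98) plus the double crossovers (4).
RF(cu–ss) = (98 + 4) / 1200 = 102/1200 = 0.0850 → 8.5 map units.

8.5 map units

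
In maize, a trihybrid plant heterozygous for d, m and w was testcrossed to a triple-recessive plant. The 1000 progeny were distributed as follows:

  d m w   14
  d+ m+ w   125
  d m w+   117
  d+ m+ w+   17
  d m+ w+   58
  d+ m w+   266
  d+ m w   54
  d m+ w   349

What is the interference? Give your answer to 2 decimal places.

0.21

The two most frequent reciprocal classes, d m+ w and d+ m w+, are the parental types, so the F1 was d m+ w / d+ m w+.
The two rarest classes, d m w and d+ m+ w+, are the double crossovers. Comparing them with the parentals, only the m allele has switched, so m is the middle locus and the order is d – m – w.
d–m: (242 + 31)/1000 = 0.2730; m–w: (112 + 31)/1000 = 0.1430.
Expected DCO frequency = 0.2730 × 0.1430 ≈ 0.03904; observed = 31/1000 ≈ 0.03100.
Coefficient of coincidence = 0.03100/0.03904 ≈ 0.79; interference = 1 − 0.79 = 0.21.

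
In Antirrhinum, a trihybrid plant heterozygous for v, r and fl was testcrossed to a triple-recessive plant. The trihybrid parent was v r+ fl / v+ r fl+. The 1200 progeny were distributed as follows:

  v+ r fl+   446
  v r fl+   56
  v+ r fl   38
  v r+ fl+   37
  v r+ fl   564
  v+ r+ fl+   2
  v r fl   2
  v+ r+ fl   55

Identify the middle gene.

The two rarest classes, v r fl and v+ r+ fl+, are the double crossovers. Comparing them with the parentals, only the r allele has switched, so r is the middle locus and the order is v – r – fl.

r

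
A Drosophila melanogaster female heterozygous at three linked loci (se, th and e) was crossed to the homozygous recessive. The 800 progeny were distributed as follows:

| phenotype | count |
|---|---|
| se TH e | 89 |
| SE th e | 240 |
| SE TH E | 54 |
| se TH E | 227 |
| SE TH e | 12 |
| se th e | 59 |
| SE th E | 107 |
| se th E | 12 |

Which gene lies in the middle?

The two most frequent reciprocal classes, se TH E and SE th e, are the parental types, so the F1 was se TH E / SE th e.
The two rarest classes, se th E and SE TH e, are the double crossovers. Comparing them with the parentals, only the th allele has switched, so th is the middle locus and the order is se – th – e.

th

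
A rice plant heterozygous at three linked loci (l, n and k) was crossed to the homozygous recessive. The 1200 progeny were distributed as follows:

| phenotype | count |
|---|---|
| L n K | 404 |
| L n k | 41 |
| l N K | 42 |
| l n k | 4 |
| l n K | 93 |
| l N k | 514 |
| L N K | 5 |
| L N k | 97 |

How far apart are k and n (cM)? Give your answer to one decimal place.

The two most frequent reciprocal classes, l N k and L n K, are the parental types, so the F1 was l N k / L n K.
The two rarest classes, l n k and L N K, are the double crossovers. Comparing them with the parentals, only the n allele has switched, so n is the middle locus and the order is k – n – l.
Crossovers in the k–n interval produce the single-crossover classes l N K and L n k (42 + 41 = 83) plus the double crossovers (9).
RF(k–n) = (83 + 9) / 1200 = 92/1200 = 0.0767 → 7.7 cM.

7.7 cM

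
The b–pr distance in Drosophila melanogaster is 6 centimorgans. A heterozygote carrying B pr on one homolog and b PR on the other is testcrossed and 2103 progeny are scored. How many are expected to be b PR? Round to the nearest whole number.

988

A map distance of 6 centimorgans corresponds to a recombination frequency of 0.060.
The F1 is B pr / b PR, so b PR is a parental gamete class with expected frequency (1 − r)/2 = 0.940/2 = 0.4700.
Expected number = 0.4700 × 2103 = 988.41 ≈ 988.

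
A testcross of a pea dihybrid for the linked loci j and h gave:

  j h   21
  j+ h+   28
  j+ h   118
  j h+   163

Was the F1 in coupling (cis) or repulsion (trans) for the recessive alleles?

trans

The two most frequent classes are j+ h (118) and j h+ (163); these are the parental (non-recombinant) types.
So the F1 carried j+ h on one chromosome and j h+ on the other — the recessive alleles are on opposite chromosomes (trans / repulsion).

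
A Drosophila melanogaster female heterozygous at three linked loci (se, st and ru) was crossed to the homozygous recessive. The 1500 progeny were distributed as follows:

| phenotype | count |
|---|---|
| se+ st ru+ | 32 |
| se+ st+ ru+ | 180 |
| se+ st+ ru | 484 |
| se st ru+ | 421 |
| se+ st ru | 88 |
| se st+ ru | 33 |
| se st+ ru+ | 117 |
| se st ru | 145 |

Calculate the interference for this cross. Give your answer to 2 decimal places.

0.07

The two most frequent reciprocal classes, se+ st+ ru and se st ru+, are the parental types, so the F1 was se+ st+ ru / se st ru+.
The two rarest classes, se st+ ru and se+ st ru+, are the double crossovers. Comparing them with the parentals, only the se allele has switched, so se is the middle locus and the order is ru – se – st.
ru–se: (325 + 65)/1500 = 0.2600; se–st: (205 + 65)/1500 = 0.1800.
Expected DCO frequency = 0.2600 × 0.1800 ≈ 0.04680; observed = 65/1500 ≈ 0.04333.
Coefficient of coincidence = 0.04333/0.04680 ≈ 0.93; interference = 1 − 0.93 = 0.07.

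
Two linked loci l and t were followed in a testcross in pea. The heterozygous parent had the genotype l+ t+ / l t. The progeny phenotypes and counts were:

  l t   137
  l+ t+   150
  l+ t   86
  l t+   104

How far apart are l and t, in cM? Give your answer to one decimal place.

39.8 cM

The recombinant classes are l+ t and l t+: 86 + 104 = 190.
Recombination frequency = 190/477 = 0.3983 ≈ 39.8%, i.e. 39.8 cM.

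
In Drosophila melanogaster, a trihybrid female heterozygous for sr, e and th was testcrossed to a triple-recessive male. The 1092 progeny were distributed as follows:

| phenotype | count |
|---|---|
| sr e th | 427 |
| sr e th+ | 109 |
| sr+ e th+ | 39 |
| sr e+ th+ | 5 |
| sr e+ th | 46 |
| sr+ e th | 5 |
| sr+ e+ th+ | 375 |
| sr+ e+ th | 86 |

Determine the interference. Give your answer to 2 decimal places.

0.44

The two most frequent reciprocal classes, sr e th and sr+ e+ th+, are the parental types, so the F1 was sr e th / sr+ e+ th+.
The two rarest classes, sr+ e th and sr e+ th+, are the double crossovers. Comparing them with the parentals, only the sr allele has switched, so sr is the middle locus and the order is th – sr – e.
th–sr: (195 + 10)/1092 = 0.1877; sr–e: (85 + 10)/1092 = 0.0870.
Expected DCO frequency = 0.1877 × 0.0870 ≈ 0.01633; observed = 10/1092 ≈ 0.00916.
Coefficient of coincidence = 0.00916/0.01633 ≈ 0.56; interference = 1 − 0.56 = 0.44.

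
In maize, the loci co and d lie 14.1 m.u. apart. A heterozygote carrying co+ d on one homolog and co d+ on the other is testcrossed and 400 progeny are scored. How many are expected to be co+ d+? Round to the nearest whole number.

A map distance of 14.1 m.u. corresponds to a recombination frequency of 0.141.
The F1 is co+ d / co d+, so co+ d+ is a recombinant gamete class with expected frequency r/2 = 0.141/2 = 0.0705.
Expected number = 0.0705 × 400 = 28.20 ≈ 28.

28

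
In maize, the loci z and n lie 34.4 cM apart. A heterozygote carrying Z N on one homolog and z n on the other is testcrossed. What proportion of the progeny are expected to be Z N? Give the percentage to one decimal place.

32.8%

A map distance of 34.4 cM corresponds to a recombination frequency of 0.344.
The F1 is Z N / z n, so Z N is a parental gamete class with expected frequency (1 − r)/2 = 0.656/2 = 0.3280.
That is 0.3280 = 32.8% of the progeny.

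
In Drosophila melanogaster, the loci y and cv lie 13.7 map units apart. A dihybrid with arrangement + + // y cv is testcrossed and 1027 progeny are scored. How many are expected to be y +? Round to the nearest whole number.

70

A map distance of 13.7 map units corresponds to a recombination frequency of 0.137.
The F1 is + + / y cv, so y + is a recombinant gamete class with expected frequency r/2 = 0.137/2 = 0.0685.
Expected number = 0.0685 × 1027 = 70.35 ≈ 70.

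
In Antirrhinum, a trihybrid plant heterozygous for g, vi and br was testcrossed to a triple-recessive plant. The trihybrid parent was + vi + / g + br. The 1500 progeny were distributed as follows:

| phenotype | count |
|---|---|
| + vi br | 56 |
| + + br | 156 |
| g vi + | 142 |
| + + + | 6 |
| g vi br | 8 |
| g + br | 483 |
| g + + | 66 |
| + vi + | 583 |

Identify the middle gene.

The two rarest classes, + + + and g vi br, are the double crossovers. Comparing them with the parentals, only the vi allele has switched, so vi is the middle locus and the order is g – vi – br.

vi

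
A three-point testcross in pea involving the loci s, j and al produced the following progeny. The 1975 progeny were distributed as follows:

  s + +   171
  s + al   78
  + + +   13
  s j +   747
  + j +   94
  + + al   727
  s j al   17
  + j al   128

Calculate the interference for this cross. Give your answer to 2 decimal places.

The two most frequent reciprocal classes, s j + and + + al, are the parental types, so the F1 was s j + / + + al.
The two rarest classes, s j al and + + +, are the double crossovers. Comparing them with the parentals, only the al allele has switched, so al is the middle locus and the order is j – al – s.
j–al: (299 + 30)/1975 = 0.1666; al–s: (172 + 30)/1975 = 0.1023.
Expected DCO frequency = 0.1666 × 0.1023 ≈ 0.01704; observed = 30/1975 ≈ 0.01519.
Coefficient of coincidence = 0.01519/0.01704 ≈ 0.89; interference = 1 − 0.89 = 0.11.

0.11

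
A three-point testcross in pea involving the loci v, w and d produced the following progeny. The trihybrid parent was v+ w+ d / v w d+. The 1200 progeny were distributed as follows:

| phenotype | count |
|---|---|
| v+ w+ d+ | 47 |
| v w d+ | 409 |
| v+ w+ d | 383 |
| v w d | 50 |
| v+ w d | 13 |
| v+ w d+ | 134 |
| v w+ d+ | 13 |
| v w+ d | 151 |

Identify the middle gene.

w

The two rarest classes, v+ w d and v w+ d+, are the double crossovers. Comparing them with the parentals, only the w allele has switched, so w is the middle locus and the order is d – w – v.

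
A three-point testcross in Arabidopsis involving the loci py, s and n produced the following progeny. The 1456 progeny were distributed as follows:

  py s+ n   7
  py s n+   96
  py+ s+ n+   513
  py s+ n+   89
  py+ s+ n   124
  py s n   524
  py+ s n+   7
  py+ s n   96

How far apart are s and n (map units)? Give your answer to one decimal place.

The two most frequent reciprocal classes, py+ s+ n+ and py s n, are the parental types, so the F1 was py+ s+ n+ / py s n.
The two rarest classes, py+ s n+ and py s+ n, are the double crossovers. Comparing them with the parentals, only the s allele has switched, so s is the middle locus and the order is n – s – py.
Crossovers in the n–s interval produce the single-crossover classes py+ s+ n and py s n+ (124 + 96 = 220) plus the double crossovers (14).
RF(n–s) = (220 + 14) / 1456 = 234/1456 = 0.1607 → 16.1 map units.

16.1 map units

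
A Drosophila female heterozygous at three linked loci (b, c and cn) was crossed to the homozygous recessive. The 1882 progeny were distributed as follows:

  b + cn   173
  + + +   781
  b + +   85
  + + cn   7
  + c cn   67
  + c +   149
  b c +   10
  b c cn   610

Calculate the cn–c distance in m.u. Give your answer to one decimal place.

18.0 m.u.

The two most frequent reciprocal classes, + + + and b c cn, are the parental types, so the F1 was + + + / b c cn.
The two rarest classes, + + cn and b c +, are the double crossovers. Comparing them with the parentals, only the cn allele has switched, so cn is the middle locus and the order is c – cn – b.
Crossovers in the c–cn interval produce the single-crossover classes + c + and b + cn (149 + 173 = 322) plus the double crossovers (17).
RF(c–cn) = (322 + 17) / 1882 = 339/1882 = 0.1801 → 18.0 m.u.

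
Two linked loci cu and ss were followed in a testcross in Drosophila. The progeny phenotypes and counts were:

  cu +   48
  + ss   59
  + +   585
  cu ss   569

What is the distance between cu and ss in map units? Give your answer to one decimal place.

The two most frequent classes, + + (585) and cu ss (569), are the parental types, so the F1 was + + / cu ss.
The recombinant classes are + ss and cu +: 59 + 48 = 107.
Recombination frequency = 107/1261 = 0.0849 ≈ 8.5%, i.e. 8.5 map units.

8.5 map units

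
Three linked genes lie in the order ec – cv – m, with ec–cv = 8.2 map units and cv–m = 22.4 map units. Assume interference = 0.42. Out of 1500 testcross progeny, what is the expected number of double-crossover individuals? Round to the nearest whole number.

16

Map distances give recombination frequencies of 0.082 and 0.224 for the two intervals.
With interference 0.42 (so coincidence = 0.58), expected double-crossover frequency = 0.082 × 0.224 × 0.58 = 0.01065.
Expected number = 0.01065 × 1500 = 15.98 ≈ 16.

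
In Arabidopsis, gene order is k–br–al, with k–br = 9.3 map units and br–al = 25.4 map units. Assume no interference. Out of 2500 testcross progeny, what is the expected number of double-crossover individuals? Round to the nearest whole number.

Map distances give recombination frequencies of 0.093 and 0.254 for the two intervals.
With no interference, expected double-crossover frequency = 0.093 × 0.254 = 0.02362.
Expected number = 0.02362 × 2500 = 59.06 ≈ 59.

59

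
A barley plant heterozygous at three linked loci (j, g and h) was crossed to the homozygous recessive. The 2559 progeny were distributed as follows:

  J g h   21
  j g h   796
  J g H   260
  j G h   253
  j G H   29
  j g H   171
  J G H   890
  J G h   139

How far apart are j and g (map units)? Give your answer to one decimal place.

The two most frequent reciprocal classes, J G H and j g h, are the parental types, so the F1 was J G H / j g h.
The two rarest classes, j G H and J g h, are the double crossovers. Comparing them with the parentals, only the j allele has switched, so j is the middle locus and the order is g – j – h.
Crossovers in the g–j interval produce the single-crossover classes J g H and j G h (260 + 253 = 513) plus the double crossovers (50).
RF(g–j) = (513 + 50) / 2559 = 563/2559 = 0.2200 → 22.0 map units.

22.0 map units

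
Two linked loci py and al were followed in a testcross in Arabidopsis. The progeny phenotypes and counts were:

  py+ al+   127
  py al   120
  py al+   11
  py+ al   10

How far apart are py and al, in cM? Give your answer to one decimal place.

7.8 cM

The two most frequent classes, py+ al+ (127) and py al (120), are the parental types, so the F1 was py+ al+ / py al.
The recombinant classes are py+ al and py al+: 10 + 11 = 21.
Recombination frequency = 21/268 = 0.0784 ≈ 7.8%, i.e. 7.8 cM.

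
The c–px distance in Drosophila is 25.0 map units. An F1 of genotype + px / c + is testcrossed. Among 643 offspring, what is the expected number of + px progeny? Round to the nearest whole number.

241

A map distance of 25.0 map units corresponds to a recombination frequency of 0.250.
The F1 is + px / c +, so + px is a parental gamete class with expected frequency (1 − r)/2 = 0.750/2 = 0.3750.
Expected number = 0.3750 × 643 = 241.12 ≈ 241.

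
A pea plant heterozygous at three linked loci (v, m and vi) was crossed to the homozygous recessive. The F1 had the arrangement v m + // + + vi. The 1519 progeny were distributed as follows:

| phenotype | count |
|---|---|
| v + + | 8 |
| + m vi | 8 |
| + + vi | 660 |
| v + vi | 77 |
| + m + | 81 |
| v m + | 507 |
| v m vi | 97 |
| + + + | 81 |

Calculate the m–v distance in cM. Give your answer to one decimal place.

The two rarest classes, v + + and + m vi, are the double crossovers. Comparing them with the parentals, only the m allele has switched, so m is the middle locus and the order is v – m – vi.
Crossovers in the v–m interval produce the single-crossover classes + m + and v + vi (81 + 77 = 158) plus the double crossovers (16).
RF(v–m) = (158 + 16) / 1519 = 174/1519 = 0.1145 → 11.5 cM.

11.5 cM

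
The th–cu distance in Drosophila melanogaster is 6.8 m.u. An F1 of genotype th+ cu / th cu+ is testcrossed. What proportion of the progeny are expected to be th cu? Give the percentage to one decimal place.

3.4%

A map distance of 6.8 m.u. corresponds to a recombination frequency of 0.068.
The F1 is th+ cu / th cu+, so th cu is a recombinant gamete class with expected frequency r/2 = 0.068/2 = 0.0340.
That is 0.0340 = 3.4% of the progeny.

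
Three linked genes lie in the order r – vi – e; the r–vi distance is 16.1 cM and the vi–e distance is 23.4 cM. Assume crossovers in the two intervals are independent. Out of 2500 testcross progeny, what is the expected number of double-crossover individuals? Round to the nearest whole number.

Map distances give recombination frequencies of 0.161 and 0.234 for the two intervals.
With no interference, expected double-crossover frequency = 0.161 × 0.234 = 0.03767.
Expected number = 0.03767 × 2500 = 94.19 ≈ 94.

94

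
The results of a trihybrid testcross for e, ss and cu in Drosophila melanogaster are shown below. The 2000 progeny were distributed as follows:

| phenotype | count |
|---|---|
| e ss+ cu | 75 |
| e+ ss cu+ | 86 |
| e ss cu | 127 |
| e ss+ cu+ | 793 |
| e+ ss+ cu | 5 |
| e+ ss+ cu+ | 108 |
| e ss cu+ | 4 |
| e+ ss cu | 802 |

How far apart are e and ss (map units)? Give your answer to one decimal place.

12.2 map units

The two most frequent reciprocal classes, e ss+ cu+ and e+ ss cu, are the parental types, so the F1 was e ss+ cu+ / e+ ss cu.
The two rarest classes, e ss cu+ and e+ ss+ cu, are the double crossovers. Comparing them with the parentals, only the ss allele has switched, so ss is the middle locus and the order is cu – ss – e.
Crossovers in the ss–e interval produce the single-crossover classes e+ ss+ cu+ and e ss cu (108 + 127 = 235) plus the double crossovers (9).
RF(ss–e) = (235 + 9) / 2000 = 244/2000 = 0.1220 → 12.2 map units.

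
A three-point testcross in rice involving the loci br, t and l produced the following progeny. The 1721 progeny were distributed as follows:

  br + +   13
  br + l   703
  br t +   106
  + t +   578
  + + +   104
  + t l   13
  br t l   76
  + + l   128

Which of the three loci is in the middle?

l

The two most frequent reciprocal classes, br + l and + t +, are the parental types, so the F1 was br + l / + t +.
The two rarest classes, br + + and + t l, are the double crossovers. Comparing them with the parentals, only the l allele has switched, so l is the middle locus and the order is br – l – t.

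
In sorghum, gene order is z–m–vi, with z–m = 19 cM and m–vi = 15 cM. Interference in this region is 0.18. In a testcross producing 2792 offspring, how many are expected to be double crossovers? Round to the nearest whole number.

Map distances give recombination frequencies of 0.190 and 0.150 for the two intervals.
With interference 0.18 (so coincidence = 0.82), expected double-crossover frequency = 0.190 × 0.150 × 0.82 = 0.02337.
Expected number = 0.02337 × 2792 = 65.25 ≈ 65.

65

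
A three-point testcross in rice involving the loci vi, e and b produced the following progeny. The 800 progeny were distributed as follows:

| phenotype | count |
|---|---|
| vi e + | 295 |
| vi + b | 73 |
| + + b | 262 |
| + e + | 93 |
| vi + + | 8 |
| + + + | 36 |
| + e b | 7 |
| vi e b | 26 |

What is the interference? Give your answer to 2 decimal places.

0.14

The two most frequent reciprocal classes, vi e + and + + b, are the parental types, so the F1 was vi e + / + + b.
The two rarest classes, vi + + and + e b, are the double crossovers. Comparing them with the parentals, only the e allele has switched, so e is the middle locus and the order is b – e – vi.
b–e: (62 + 15)/800 = 0.0963; e–vi: (166 + 15)/800 = 0.2263.
Expected DCO frequency = 0.0963 × 0.2263 ≈ 0.02179; observed = 15/800 ≈ 0.01875.
Coefficient of coincidence = 0.01875/0.02179 ≈ 0.86; interference = 1 − 0.86 = 0.14.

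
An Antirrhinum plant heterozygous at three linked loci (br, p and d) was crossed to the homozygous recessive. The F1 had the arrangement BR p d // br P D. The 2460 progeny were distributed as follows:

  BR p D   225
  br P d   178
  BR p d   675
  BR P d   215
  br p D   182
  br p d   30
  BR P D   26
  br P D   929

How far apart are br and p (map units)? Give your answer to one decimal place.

18.4 map units

The two rarest classes, br p d and BR P D, are the double crossovers. Comparing them with the parentals, only the br allele has switched, so br is the middle locus and the order is d – br – p.
Crossovers in the br–p interval produce the single-crossover classes BR P d and br p D (215 + 182 = 397) plus the double crossovers (56).
RF(br–p) = (397 + 56) / 2460 = 453/2460 = 0.1841 → 18.4 map units.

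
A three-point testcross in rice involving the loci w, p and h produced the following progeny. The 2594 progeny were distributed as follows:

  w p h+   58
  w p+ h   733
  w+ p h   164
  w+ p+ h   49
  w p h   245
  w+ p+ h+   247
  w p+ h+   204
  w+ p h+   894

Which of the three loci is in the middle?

w

The two most frequent reciprocal classes, w+ p h+ and w p+ h, are the parental types, so the F1 was w+ p h+ / w p+ h.
The two rarest classes, w p h+ and w+ p+ h, are the double crossovers. Comparing them with the parentals, only the w allele has switched, so w is the middle locus and the order is h – w – p.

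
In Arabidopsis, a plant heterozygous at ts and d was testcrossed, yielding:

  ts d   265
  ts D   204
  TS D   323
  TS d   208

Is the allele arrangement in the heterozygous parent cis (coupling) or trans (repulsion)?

The two most frequent classes are TS D (323) and ts d (265); these are the parental (non-recombinant) types.
So the F1 carried TS D on one chromosome and ts d on the other — the recessive alleles are on the same chromosome (cis / coupling).

cis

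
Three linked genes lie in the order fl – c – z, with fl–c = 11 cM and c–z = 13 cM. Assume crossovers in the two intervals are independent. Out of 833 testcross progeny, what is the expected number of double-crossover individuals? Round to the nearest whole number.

12

Map distances give recombination frequencies of 0.110 and 0.130 for the two intervals.
With no interference, expected double-crossover frequency = 0.110 × 0.130 = 0.01430.
Expected number = 0.01430 × 833 = 11.91 ≈ 12.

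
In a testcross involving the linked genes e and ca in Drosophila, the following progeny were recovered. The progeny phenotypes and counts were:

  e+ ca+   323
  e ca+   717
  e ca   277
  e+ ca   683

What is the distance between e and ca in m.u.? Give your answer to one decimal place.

The two most frequent classes, e+ ca (683) and e ca+ (717), are the parental types, so the F1 was e+ ca / e ca+.
The recombinant classes are e+ ca+ and e ca: 323 + 277 = 600.
Recombination frequency = 600/2000 = 0.3000 ≈ 30.0%, i.e. 30.0 m.u.

30.0 m.u.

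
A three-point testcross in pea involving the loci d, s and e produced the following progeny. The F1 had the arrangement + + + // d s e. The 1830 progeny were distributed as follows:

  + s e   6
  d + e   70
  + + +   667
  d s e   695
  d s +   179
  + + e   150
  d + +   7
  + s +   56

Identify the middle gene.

d

The two rarest classes, d + + and + s e, are the double crossovers. Comparing them with the parentals, only the d allele has switched, so d is the middle locus and the order is e – d – s.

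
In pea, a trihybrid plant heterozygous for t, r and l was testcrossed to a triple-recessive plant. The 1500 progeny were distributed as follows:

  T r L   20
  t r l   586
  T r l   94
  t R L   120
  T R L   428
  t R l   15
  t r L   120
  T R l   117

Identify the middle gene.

r

The two most frequent reciprocal classes, t r l and T R L, are the parental types, so the F1 was t r l / T R L.
The two rarest classes, t R l and T r L, are the double crossovers. Comparing them with the parentals, only the r allele has switched, so r is the middle locus and the order is l – r – t.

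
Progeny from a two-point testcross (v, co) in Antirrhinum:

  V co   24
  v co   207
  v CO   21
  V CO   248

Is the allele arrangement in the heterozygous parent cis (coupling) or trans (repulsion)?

The two most frequent classes are V CO (248) and v co (207); these are the parental (non-recombinant) types.
So the F1 carried V CO on one chromosome and v co on the other — the recessive alleles are on the same chromosome (cis / coupling).

cis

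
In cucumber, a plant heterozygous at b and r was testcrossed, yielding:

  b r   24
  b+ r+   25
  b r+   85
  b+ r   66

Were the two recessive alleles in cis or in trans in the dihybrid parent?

The two most frequent classes are b+ r (66) and b r+ (85); these are the parental (non-recombinant) types.
So the F1 carried b+ r on one chromosome and b r+ on the other — the recessive alleles are on opposite chromosomes (trans / repulsion).

trans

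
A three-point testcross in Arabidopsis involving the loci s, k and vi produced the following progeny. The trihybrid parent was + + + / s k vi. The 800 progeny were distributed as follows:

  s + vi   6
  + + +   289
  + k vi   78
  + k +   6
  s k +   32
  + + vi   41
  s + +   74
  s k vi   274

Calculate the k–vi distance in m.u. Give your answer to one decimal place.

The two rarest classes, + k + and s + vi, are the double crossovers. Comparing them with the parentals, only the k allele has switched, so k is the middle locus and the order is vi – k – s.
Crossovers in the vi–k interval produce the single-crossover classes + + vi and s k + (41 + 32 = 73) plus the double crossovers (12).
RF(vi–k) = (73 + 12) / 800 = 85/800 = 0.1062 → 10.6 m.u.

10.6 m.u.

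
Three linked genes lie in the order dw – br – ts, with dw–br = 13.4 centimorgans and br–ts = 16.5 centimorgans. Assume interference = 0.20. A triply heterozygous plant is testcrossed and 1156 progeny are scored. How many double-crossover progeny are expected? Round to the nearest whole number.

20

Map distances give recombination frequencies of 0.134 and 0.165 for the two intervals.
With interference 0.20 (so coincidence = 0.80), expected double-crossover frequency = 0.134 × 0.165 × 0.80 = 0.01769.
Expected number = 0.01769 × 1156 = 20.45 ≈ 20.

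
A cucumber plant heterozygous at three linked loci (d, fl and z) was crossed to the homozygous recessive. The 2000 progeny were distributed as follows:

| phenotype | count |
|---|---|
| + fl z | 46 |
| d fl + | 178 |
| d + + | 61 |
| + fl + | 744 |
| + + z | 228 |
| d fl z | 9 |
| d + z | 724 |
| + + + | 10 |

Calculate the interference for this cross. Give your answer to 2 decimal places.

0.29

The two most frequent reciprocal classes, d + z and + fl +, are the parental types, so the F1 was d + z / + fl +.
The two rarest classes, d fl z and + + +, are the double crossovers. Comparing them with the parentals, only the fl allele has switched, so fl is the middle locus and the order is z – fl – d.
z–fl: (107 + 19)/2000 = 0.0630; fl–d: (406 + 19)/2000 = 0.2125.
Expected DCO frequency = 0.0630 × 0.2125 ≈ 0.01339; observed = 19/2000 ≈ 0.00950.
Coefficient of coincidence = 0.00950/0.01339 ≈ 0.71; interference = 1 − 0.71 = 0.29.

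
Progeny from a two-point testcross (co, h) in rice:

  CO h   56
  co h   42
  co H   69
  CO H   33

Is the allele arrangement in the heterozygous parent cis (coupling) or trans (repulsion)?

The two most frequent classes are CO h (56) and co H (69); these are the parental (non-recombinant) types.
So the F1 carried CO h on one chromosome and co H on the other — the recessive alleles are on opposite chromosomes (trans / repulsion).

trans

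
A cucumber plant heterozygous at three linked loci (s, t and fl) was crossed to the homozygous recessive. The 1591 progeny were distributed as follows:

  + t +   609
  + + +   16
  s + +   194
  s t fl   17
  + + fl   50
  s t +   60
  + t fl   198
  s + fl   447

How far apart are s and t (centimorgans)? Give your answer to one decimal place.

9.0 centimorgans

The two most frequent reciprocal classes, + t + and s + fl, are the parental types, so the F1 was + t + / s + fl.
The two rarest classes, + + + and s t fl, are the double crossovers. Comparing them with the parentals, only the t allele has switched, so t is the middle locus and the order is fl – t – s.
Crossovers in the t–s interval produce the single-crossover classes s t + and + + fl (60 + 50 = 110) plus the double crossovers (33).
RF(t–s) = (110 + 33) / 1591 = 143/1591 = 0.0899 → 9.0 centimorgans.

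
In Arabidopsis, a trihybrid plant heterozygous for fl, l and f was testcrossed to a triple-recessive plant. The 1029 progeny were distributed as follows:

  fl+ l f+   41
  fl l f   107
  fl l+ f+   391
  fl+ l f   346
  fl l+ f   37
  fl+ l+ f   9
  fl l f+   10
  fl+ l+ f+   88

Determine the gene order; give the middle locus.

l

The two most frequent reciprocal classes, fl l+ f+ and fl+ l f, are the parental types, so the F1 was fl l+ f+ / fl+ l f.
The two rarest classes, fl l f+ and fl+ l+ f, are the double crossovers. Comparing them with the parentals, only the l allele has switched, so l is the middle locus and the order is fl – l – f.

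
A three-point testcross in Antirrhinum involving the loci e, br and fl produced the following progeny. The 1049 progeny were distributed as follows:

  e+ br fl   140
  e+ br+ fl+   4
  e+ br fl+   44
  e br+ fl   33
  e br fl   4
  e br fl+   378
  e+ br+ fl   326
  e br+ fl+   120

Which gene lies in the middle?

fl

The two most frequent reciprocal classes, e+ br+ fl and e br fl+, are the parental types, so the F1 was e+ br+ fl / e br fl+.
The two rarest classes, e+ br+ fl+ and e br fl, are the double crossovers. Comparing them with the parentals, only the fl allele has switched, so fl is the middle locus and the order is e – fl – br.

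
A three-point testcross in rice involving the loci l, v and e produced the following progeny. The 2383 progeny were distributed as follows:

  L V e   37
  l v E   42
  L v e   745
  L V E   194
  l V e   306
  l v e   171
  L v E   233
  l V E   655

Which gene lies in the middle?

v

The two most frequent reciprocal classes, L v e and l V E, are the parental types, so the F1 was L v e / l V E.
The two rarest classes, L V e and l v E, are the double crossovers. Comparing them with the parentals, only the v allele has switched, so v is the middle locus and the order is l – v – e.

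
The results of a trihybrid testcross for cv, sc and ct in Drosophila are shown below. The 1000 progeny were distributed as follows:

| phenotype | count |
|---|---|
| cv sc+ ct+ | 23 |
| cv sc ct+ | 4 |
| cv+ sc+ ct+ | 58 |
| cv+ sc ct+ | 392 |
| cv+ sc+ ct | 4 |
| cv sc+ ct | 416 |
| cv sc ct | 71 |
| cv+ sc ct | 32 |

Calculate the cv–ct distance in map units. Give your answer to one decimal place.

The two most frequent reciprocal classes, cv sc+ ct and cv+ sc ct+, are the parental types, so the F1 was cv sc+ ct / cv+ sc ct+.
The two rarest classes, cv+ sc+ ct and cv sc ct+, are the double crossovers. Comparing them with the parentals, only the cv allele has switched, so cv is the middle locus and the order is sc – cv – ct.
Crossovers in the cv–ct interval produce the single-crossover classes cv sc+ ct+ and cv+ sc ct (23 + 32 = 55) plus the double crossovers (8).
RF(cv–ct) = (55 + 8) / 1000 = 63/1000 = 0.0630 → 6.3 map units.

6.3 map units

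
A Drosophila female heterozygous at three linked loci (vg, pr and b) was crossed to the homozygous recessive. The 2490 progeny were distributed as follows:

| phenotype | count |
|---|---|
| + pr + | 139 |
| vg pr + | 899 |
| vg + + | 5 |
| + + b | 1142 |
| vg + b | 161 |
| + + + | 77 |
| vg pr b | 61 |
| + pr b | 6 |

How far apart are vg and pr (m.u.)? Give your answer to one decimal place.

12.5 m.u.

The two most frequent reciprocal classes, vg pr + and + + b, are the parental types, so the F1 was vg pr + / + + b.
The two rarest classes, vg + + and + pr b, are the double crossovers. Comparing them with the parentals, only the pr allele has switched, so pr is the middle locus and the order is vg – pr – b.
Crossovers in the vg–pr interval produce the single-crossover classes + pr + and vg + b (139 + 161 = 300) plus the double crossovers (11).
RF(vg–pr) = (300 + 11) / 2490 = 311/2490 = 0.1249 → 12.5 m.u.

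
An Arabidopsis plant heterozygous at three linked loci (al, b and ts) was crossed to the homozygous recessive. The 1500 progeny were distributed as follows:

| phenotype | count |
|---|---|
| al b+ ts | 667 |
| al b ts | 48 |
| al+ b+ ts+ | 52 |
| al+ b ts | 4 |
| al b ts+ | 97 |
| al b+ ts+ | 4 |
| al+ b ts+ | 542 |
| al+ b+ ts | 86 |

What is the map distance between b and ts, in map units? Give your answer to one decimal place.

7.2 map units

The two most frequent reciprocal classes, al b+ ts and al+ b ts+, are the parental types, so the F1 was al b+ ts / al+ b ts+.
The two rarest classes, al b+ ts+ and al+ b ts, are the double crossovers. Comparing them with the parentals, only the ts allele has switched, so ts is the middle locus and the order is b – ts – al.
Crossovers in the b–ts interval produce the single-crossover classes al b ts and al+ b+ ts+ (48 + 52 = 100) plus the double crossovers (8).
RF(b–ts) = (100 + 8) / 1500 = 108/1500 = 0.0720 → 7.2 map units.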